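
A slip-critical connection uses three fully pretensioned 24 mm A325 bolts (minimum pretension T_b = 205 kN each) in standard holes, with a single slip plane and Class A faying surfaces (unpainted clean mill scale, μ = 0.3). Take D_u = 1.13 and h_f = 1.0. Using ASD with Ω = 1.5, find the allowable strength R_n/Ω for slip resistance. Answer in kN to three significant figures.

R_n = μ · D_u · h_f · T_b · n_s · n_b = 0.3 × 1.13 × 1.0 × 205 × 1 × 3 = 208.5 kN.
Allowable strength R_n/Ω = 208.5 / 1.5 = 139 kN.

139 kN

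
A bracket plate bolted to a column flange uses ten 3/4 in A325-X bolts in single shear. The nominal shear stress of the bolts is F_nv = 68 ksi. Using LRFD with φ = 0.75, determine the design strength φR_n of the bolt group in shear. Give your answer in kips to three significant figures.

A_b = π × 0.75² / 4 = 0.4418 in².
R_n = F_nv · A_b · n · n_s = 68 × 0.4418 × 10 × 1 = 300.4 kips.
Design strength φR_n = 0.75 × 300.4 = 225 kips.

225 kips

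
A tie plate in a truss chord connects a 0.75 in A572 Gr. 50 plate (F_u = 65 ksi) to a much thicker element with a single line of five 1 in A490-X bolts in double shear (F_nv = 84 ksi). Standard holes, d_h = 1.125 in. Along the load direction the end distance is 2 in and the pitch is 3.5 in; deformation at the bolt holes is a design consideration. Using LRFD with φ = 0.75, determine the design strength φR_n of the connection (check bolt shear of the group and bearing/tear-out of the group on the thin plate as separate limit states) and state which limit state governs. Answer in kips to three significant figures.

Bolt shear: A_b = π·1²/4 = 0.7854 in²; R_n = 84 × 0.7854 × 5 × 2 = 659.7 kips → 0.75 × 659.7 = 495 kips.
Bearing (1.2 l_c t F_u ≤ 2.4 d t F_u): upper limit = 2.4·1·0.75·65 = 117 kips.
  Edge l_c = 2 − 1.125/2 = 1.438 → r_n = 84.09 kips; interior l_c = 3.5 − 1.125 = 2.375 → r_n = 117 kips.
  R_n,bearing = 1·84.09 + 4·117 = 552.1 kips → 0.75 × 552.1 = 414 kips.
Bearing governs: 414 kips.

414 kips (bearing governs)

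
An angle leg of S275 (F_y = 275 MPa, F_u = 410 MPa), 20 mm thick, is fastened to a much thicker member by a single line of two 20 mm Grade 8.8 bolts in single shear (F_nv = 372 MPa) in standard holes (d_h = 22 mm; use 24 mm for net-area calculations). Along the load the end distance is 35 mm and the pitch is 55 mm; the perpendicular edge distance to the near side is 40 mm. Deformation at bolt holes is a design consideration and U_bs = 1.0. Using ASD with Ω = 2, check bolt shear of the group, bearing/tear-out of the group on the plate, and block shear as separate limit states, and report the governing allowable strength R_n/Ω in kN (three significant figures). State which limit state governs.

117 kN (bolt shear governs)

Bolt shear: A_b = π·20²/4 = 314.2 mm²; R_n = 372 × 314.2 × 2 × 1 / 1000 = 233.7 kN → 233.7 / 2 = 117 kN.
Bearing: edge l_c = 24, r_n = 236.2 kN; interior l_c = 33, r_n = 324.7 kN; R_n = 236.2 + 1·324.7 = 560.9 kN → 280 kN.
Block shear: A_gv = 1800, A_nv = 1080, A_nt = 560 mm²; R_n = min(0.6F_uA_nv, 0.6F_yA_gv) + U_bs·F_u·A_nt = 495.3 kN → 248 kN.
Bolt shear governs: 117 kN.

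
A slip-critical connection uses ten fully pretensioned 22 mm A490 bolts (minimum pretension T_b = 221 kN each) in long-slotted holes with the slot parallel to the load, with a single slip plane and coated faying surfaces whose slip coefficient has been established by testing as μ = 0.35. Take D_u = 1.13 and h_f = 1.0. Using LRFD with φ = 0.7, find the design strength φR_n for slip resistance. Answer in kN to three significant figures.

R_n = μ · D_u · h_f · T_b · n_s · n_b = 0.35 × 1.13 × 1.0 × 221 × 1 × 10 = 874.1 kN.
Design strength φR_n = 0.7 × 874.1 = 612 kN.

612 kN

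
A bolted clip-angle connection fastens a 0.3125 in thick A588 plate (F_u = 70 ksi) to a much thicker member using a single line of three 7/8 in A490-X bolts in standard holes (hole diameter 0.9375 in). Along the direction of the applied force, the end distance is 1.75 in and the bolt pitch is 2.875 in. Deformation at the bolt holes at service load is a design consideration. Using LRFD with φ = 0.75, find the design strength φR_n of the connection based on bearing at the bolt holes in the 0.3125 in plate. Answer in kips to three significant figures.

94.1 kips

Per bolt r_n = 1.2 l_c t F_u ≤ 2.4 d t F_u; upper limit = 2.4 × 0.875 × 0.3125 × 70 = 45.94 kips.
Edge bolt: l_c = 1.75 − 0.9375/2 = 1.281 in → 1.2 × 1.281 × 0.3125 × 70 = 33.63 → r_n = 33.63 kips.
Interior bolts: l_c = 2.875 − 0.9375 = 1.938 in → 1.2 × 1.938 × 0.3125 × 70 = 50.86 → r_n = 45.94 kips.
R_n = 1 × 33.63 + 2 × 45.94 = 125.5 kips.
Design strength φR_n = 0.75 × 125.5 = 94.1 kips.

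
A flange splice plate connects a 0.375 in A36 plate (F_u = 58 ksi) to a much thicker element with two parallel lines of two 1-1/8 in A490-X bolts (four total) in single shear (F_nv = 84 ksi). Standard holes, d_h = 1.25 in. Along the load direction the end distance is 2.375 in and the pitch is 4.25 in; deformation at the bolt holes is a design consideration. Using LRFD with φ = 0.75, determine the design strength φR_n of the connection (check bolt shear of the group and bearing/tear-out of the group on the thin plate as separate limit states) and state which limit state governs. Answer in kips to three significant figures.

157 kips (bearing governs)

Bolt shear: A_b = π·1.125²/4 = 0.994 in²; R_n = 84 × 0.994 × 4 × 1 = 334 kips → 0.75 × 334 = 250 kips.
Bearing (1.2 l_c t F_u ≤ 2.4 d t F_u): upper limit = 2.4·1.125·0.375·58 = 58.72 kips.
  Edge l_c = 2.375 − 1.25/2 = 1.75 → r_n = 45.68 kips; interior l_c = 4.25 − 1.25 = 3 → r_n = 58.72 kips.
  R_n,bearing = 2·45.68 + 2·58.72 = 208.8 kips → 0.75 × 208.8 = 157 kips.
Bearing governs: 157 kips.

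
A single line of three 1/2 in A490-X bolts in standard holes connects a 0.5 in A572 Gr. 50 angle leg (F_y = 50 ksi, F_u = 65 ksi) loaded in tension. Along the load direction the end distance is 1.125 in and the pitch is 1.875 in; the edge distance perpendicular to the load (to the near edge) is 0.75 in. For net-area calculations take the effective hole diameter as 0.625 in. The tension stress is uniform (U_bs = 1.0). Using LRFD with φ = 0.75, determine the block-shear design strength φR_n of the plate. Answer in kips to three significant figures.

59.1 kips

Shear plane L_v = 1.125 + 2·1.875 = 4.875 in; A_gv = 4.875 × 0.5 = 2.438 in².
A_nv = (4.875 − 2.5·0.625) × 0.5 = 1.656 in².
A_nt = (0.75 − 0.5·0.625) × 0.5 = 0.2188 in².
0.6 F_u A_nv = 64.59 kips; 0.6 F_y A_gv = 73.12 kips → shear rupture governs the shear term.
R_n = 64.59 + 1.0 × 65 × 0.2188 = 78.81 kips.
Design strength φR_n = 0.75 × 78.81 = 59.1 kips.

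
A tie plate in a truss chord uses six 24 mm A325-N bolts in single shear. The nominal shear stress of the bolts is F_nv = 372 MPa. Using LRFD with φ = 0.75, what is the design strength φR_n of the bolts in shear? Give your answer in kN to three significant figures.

757 kN

A_b = π × 24² / 4 = 452.4 mm².
R_n = F_nv · A_b · n · n_s = 372 × 452.4 × 6 × 1 / 1000 = 1010 kN.
Design strength φR_n = 0.75 × 1010 = 757 kN.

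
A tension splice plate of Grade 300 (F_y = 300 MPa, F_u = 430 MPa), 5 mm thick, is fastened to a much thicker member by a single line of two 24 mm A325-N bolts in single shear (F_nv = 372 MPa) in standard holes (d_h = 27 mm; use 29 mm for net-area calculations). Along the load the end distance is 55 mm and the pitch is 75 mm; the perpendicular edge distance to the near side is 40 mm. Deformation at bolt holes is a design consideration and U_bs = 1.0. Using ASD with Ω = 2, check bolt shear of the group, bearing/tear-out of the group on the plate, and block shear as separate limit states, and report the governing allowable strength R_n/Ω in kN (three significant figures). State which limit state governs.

Bolt shear: A_b = π·24²/4 = 452.4 mm²; R_n = 372 × 452.4 × 2 × 1 / 1000 = 336.6 kN → 336.6 / 2 = 168 kN.
Bearing: edge l_c = 41.5, r_n = 107.1 kN; interior l_c = 48, r_n = 123.8 kN; R_n = 107.1 + 1·123.8 = 230.9 kN → 115 kN.
Block shear: A_gv = 650, A_nv = 432.5, A_nt = 127.5 mm²; R_n = min(0.6F_uA_nv, 0.6F_yA_gv) + U_bs·F_u·A_nt = 166.4 kN → 83.2 kN.
Block shear governs: 83.2 kN.

83.2 kN (block shear governs)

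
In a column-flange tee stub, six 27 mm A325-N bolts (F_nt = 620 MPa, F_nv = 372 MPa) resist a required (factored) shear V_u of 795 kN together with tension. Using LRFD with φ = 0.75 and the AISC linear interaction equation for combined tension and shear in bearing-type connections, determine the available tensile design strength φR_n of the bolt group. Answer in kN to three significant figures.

752 kN

A_b = π·27²/4 = 572.6 mm²; f_rv = 795 × 1000 / (6 × 572.6) = 231.4 MPa.
F'_nt = 1.3 F_nt − (F_nt / φF_nv) f_rv = 1.3·620 − (620/(0.75·372))·231.4 = 291.7 MPa, capped at F_nt → F'_nt = 291.7 MPa.
R_n = F'_nt · A_b · n = 291.7 × 572.6 × 6 / 1000 = 1002 kN.
Design strength φR_n = 0.75 × 1002 = 752 kN.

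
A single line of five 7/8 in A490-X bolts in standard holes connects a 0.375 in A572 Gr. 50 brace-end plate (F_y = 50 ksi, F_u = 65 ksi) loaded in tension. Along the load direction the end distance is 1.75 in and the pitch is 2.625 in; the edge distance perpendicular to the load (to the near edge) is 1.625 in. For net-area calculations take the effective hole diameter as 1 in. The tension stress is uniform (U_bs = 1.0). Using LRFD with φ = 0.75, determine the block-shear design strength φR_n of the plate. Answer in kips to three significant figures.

Shear plane L_v = 1.75 + 4·2.625 = 12.25 in; A_gv = 12.25 × 0.375 = 4.594 in².
A_nv = (12.25 − 4.5·1) × 0.375 = 2.906 in².
A_nt = (1.625 − 0.5·1) × 0.375 = 0.4219 in².
0.6 F_u A_nv = 113.3 kips; 0.6 F_y A_gv = 137.8 kips → shear rupture governs the shear term.
R_n = 113.3 + 1.0 × 65 × 0.4219 = 140.8 kips.
Design strength φR_n = 0.75 × 140.8 = 106 kips.

106 kips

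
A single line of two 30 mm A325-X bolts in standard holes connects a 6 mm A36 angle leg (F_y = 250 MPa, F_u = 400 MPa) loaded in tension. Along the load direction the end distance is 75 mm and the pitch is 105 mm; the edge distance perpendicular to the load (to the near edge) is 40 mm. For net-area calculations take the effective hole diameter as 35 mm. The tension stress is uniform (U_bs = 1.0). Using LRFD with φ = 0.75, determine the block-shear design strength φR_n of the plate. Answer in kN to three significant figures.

Shear plane L_v = 75 + 1·105 = 180 mm; A_gv = 180 × 6 = 1080 mm².
A_nv = (180 − 1.5·35) × 6 = 765 mm².
A_nt = (40 − 0.5·35) × 6 = 135 mm².
0.6 F_u A_nv = 183.6 kN; 0.6 F_y A_gv = 162 kN → shear yielding governs the shear term.
R_n = 162 + 1.0 × 400 × 135 / 1000 = 216 kN.
Design strength φR_n = 0.75 × 216 = 162 kN.

162 kN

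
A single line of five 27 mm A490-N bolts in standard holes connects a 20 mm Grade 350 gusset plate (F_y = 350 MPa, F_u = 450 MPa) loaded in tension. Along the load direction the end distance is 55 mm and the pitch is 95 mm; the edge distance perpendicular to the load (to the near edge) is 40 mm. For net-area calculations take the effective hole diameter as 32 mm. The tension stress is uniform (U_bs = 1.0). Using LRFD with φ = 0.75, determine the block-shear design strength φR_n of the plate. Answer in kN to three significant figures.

Shear plane L_v = 55 + 4·95 = 435 mm; A_gv = 435 × 20 = 8700 mm².
A_nv = (435 − 4.5·32) × 20 = 5820 mm².
A_nt = (40 − 0.5·32) × 20 = 480 mm².
0.6 F_u A_nv = 1571 kN; 0.6 F_y A_gv = 1827 kN → shear rupture governs the shear term.
R_n = 1571 + 1.0 × 450 × 480 / 1000 = 1787 kN.
Design strength φR_n = 0.75 × 1787 = 1340 kN.

1340 kN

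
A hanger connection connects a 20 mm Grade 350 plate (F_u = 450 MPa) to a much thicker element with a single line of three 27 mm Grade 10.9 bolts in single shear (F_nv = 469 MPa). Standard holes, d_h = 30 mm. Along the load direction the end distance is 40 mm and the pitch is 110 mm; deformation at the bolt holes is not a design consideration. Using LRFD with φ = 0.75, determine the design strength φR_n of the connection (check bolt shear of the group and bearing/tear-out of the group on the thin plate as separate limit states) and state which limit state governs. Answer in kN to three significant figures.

604 kN (bolt shear governs)

Bolt shear: A_b = π·27²/4 = 572.6 mm²; R_n = 469 × 572.6 × 3 × 1 / 1000 = 805.6 kN → 0.75 × 805.6 = 604 kN.
Bearing (1.5 l_c t F_u ≤ 3.0 d t F_u): upper limit = 3.0·27·20·450 / 1000 = 729 kN.
  Edge l_c = 40 − 30/2 = 25 → r_n = 337.5 kN; interior l_c = 110 − 30 = 80 → r_n = 729 kN.
  R_n,bearing = 1·337.5 + 2·729 = 1796 kN → 0.75 × 1796 = 1350 kN.
Bolt shear governs: 604 kN.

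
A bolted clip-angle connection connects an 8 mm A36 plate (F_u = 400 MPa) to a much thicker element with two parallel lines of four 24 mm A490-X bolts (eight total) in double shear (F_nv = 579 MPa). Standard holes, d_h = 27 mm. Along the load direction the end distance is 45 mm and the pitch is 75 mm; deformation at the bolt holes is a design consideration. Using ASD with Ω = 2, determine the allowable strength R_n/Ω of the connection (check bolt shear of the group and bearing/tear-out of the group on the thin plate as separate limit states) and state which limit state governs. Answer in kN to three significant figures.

Bolt shear: A_b = π·24²/4 = 452.4 mm²; R_n = 579 × 452.4 × 8 × 2 / 1000 = 4191 kN → 4191 / 2 = 2100 kN.
Bearing (1.2 l_c t F_u ≤ 2.4 d t F_u): upper limit = 2.4·24·8·400 / 1000 = 184.3 kN.
  Edge l_c = 45 − 27/2 = 31.5 → r_n = 121 kN; interior l_c = 75 − 27 = 48 → r_n = 184.3 kN.
  R_n,bearing = 2·121 + 6·184.3 = 1348 kN → 1348 / 2 = 674 kN.
Bearing governs: 674 kN.

674 kN (bearing governs)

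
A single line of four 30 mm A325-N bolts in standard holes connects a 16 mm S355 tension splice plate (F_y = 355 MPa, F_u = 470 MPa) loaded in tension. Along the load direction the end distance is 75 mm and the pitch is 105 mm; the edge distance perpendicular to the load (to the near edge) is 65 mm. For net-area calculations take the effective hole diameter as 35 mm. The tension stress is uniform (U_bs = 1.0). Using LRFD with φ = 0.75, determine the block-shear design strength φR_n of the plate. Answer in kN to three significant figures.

Shear plane L_v = 75 + 3·105 = 390 mm; A_gv = 390 × 16 = 6240 mm².
A_nv = (390 − 3.5·35) × 16 = 4280 mm².
A_nt = (65 − 0.5·35) × 16 = 760 mm².
0.6 F_u A_nv = 1207 kN; 0.6 F_y A_gv = 1329 kN → shear rupture governs the shear term.
R_n = 1207 + 1.0 × 470 × 760 / 1000 = 1564 kN.
Design strength φR_n = 0.75 × 1564 = 1170 kN.

1170 kN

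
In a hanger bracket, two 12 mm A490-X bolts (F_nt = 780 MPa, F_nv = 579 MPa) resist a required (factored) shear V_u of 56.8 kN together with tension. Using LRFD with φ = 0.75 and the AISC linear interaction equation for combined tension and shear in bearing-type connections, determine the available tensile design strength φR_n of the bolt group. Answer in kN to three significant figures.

95.5 kN

A_b = π·12²/4 = 113.1 mm²; f_rv = 56.8 × 1000 / (2 × 113.1) = 251.1 MPa.
F'_nt = 1.3 F_nt − (F_nt / φF_nv) f_rv = 1.3·780 − (780/(0.75·579))·251.1 = 563 MPa, capped at F_nt → F'_nt = 563 MPa.
R_n = F'_nt · A_b · n = 563 × 113.1 × 2 / 1000 = 127.3 kN.
Design strength φR_n = 0.75 × 127.3 = 95.5 kN.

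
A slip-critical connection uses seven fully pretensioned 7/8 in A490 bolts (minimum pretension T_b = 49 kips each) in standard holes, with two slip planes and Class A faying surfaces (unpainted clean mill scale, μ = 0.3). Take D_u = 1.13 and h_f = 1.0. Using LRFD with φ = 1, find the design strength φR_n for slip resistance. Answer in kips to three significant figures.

R_n = μ · D_u · h_f · T_b · n_s · n_b = 0.3 × 1.13 × 1.0 × 49 × 2 × 7 = 232.6 kips.
Design strength φR_n = 1 × 232.6 = 233 kips.

233 kips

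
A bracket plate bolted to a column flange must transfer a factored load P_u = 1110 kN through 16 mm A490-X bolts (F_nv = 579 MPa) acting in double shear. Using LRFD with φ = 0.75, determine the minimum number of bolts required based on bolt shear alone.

7 bolts

A_b = π·16²/4 = 201.1 mm².
Per-bolt design strength φR_n = 0.75 × 579 × 201.1 × 2 / 1000 = 174.6 kN.
n ≥ 1110 / 174.6 = 6.357 → use 7 bolts.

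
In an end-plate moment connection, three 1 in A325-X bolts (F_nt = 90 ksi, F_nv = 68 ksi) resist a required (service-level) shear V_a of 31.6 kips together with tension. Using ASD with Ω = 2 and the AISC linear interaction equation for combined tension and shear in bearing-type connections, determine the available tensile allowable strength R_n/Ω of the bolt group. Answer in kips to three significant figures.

A_b = π·1²/4 = 0.7854 in²; f_rv = 31.6 / (3 × 0.7854) = 13.41 ksi.
F'_nt = 1.3 F_nt − (Ω F_nt / F_nv) f_rv = 1.3·90 − (2·90/68)·13.41 = 81.5 ksi, capped at F_nt → F'_nt = 81.5 ksi.
R_n = F'_nt · A_b · n = 81.5 × 0.7854 × 3 = 192 kips.
Allowable strength R_n/Ω = 192 / 2 = 96 kips.

96 kips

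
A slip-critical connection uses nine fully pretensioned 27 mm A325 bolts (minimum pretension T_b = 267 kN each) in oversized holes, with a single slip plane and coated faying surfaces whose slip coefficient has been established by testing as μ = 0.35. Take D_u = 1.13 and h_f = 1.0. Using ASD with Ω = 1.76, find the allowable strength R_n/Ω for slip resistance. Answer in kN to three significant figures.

540 kN

R_n = μ · D_u · h_f · T_b · n_s · n_b = 0.35 × 1.13 × 1.0 × 267 × 1 × 9 = 950.4 kN.
Allowable strength R_n/Ω = 950.4 / 1.76 = 540 kN.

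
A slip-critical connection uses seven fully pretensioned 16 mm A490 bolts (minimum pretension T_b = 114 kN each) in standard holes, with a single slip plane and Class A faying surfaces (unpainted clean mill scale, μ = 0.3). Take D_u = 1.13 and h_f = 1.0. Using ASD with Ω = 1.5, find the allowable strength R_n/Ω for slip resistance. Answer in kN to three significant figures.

180 kN

R_n = μ · D_u · h_f · T_b · n_s · n_b = 0.3 × 1.13 × 1.0 × 114 × 1 × 7 = 270.5 kN.
Allowable strength R_n/Ω = 270.5 / 1.5 = 180 kN.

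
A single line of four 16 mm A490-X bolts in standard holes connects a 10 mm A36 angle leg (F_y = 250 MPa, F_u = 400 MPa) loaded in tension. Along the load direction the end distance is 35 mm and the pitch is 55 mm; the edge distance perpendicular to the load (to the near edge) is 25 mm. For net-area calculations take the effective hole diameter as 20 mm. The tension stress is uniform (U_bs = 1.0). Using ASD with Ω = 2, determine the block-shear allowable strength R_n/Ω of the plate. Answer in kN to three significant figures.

Shear plane L_v = 35 + 3·55 = 200 mm; A_gv = 200 × 10 = 2000 mm².
A_nv = (200 − 3.5·20) × 10 = 1300 mm².
A_nt = (25 − 0.5·20) × 10 = 150 mm².
0.6 F_u A_nv = 312 kN; 0.6 F_y A_gv = 300 kN → shear yielding governs the shear term.
R_n = 300 + 1.0 × 400 × 150 / 1000 = 360 kN.
Allowable strength R_n/Ω = 360 / 2 = 180 kN.

180 kN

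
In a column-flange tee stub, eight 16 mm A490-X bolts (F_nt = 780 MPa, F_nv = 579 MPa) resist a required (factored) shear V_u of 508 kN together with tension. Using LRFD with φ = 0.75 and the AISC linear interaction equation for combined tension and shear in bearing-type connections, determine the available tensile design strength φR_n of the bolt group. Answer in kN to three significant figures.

539 kN

A_b = π·16²/4 = 201.1 mm²; f_rv = 508 × 1000 / (8 × 201.1) = 315.8 MPa.
F'_nt = 1.3 F_nt − (F_nt / φF_nv) f_rv = 1.3·780 − (780/(0.75·579))·315.8 = 446.7 MPa, capped at F_nt → F'_nt = 446.7 MPa.
R_n = F'_nt · A_b · n = 446.7 × 201.1 × 8 / 1000 = 718.5 kN.
Design strength φR_n = 0.75 × 718.5 = 539 kN.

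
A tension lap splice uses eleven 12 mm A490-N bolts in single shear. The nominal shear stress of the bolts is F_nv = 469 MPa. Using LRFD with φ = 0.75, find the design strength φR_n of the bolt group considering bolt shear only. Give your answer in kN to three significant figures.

A_b = π × 12² / 4 = 113.1 mm².
R_n = F_nv · A_b · n · n_s = 469 × 113.1 × 11 × 1 / 1000 = 583.5 kN.
Design strength φR_n = 0.75 × 583.5 = 438 kN.

438 kN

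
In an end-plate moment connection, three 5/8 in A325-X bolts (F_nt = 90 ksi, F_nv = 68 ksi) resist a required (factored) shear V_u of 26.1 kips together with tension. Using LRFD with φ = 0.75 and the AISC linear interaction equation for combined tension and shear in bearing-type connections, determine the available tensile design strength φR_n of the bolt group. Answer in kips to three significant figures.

A_b = π·0.625²/4 = 0.3068 in²; f_rv = 26.1 / (3 × 0.3068) = 28.36 ksi.
F'_nt = 1.3 F_nt − (F_nt / φF_nv) f_rv = 1.3·90 − (90/(0.75·68))·28.36 = 66.96 ksi, capped at F_nt → F'_nt = 66.96 ksi.
R_n = F'_nt · A_b · n = 66.96 × 0.3068 × 3 = 61.63 kips.
Design strength φR_n = 0.75 × 61.63 = 46.2 kips.

46.2 kips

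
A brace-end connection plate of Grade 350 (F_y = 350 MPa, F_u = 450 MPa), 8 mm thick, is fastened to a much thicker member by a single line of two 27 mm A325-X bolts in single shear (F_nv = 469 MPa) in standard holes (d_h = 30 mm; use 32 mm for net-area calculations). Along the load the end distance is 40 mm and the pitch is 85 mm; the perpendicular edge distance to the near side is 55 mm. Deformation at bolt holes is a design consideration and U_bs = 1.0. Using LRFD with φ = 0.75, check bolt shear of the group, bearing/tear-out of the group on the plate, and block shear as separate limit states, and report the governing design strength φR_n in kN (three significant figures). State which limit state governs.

Bolt shear: A_b = π·27²/4 = 572.6 mm²; R_n = 469 × 572.6 × 2 × 1 / 1000 = 537.1 kN → 0.75 × 537.1 = 403 kN.
Bearing: edge l_c = 25, r_n = 108 kN; interior l_c = 55, r_n = 233.3 kN; R_n = 108 + 1·233.3 = 341.3 kN → 256 kN.
Block shear: A_gv = 1000, A_nv = 616, A_nt = 312 mm²; R_n = min(0.6F_uA_nv, 0.6F_yA_gv) + U_bs·F_u·A_nt = 306.7 kN → 230 kN.
Block shear governs: 230 kN.

230 kN (block shear governs)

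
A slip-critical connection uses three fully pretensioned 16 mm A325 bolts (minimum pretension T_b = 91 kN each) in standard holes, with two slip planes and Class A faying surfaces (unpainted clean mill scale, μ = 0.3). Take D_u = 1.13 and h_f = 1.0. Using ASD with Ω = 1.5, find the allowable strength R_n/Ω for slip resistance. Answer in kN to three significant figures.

123 kN

R_n = μ · D_u · h_f · T_b · n_s · n_b = 0.3 × 1.13 × 1.0 × 91 × 2 × 3 = 185.1 kN.
Allowable strength R_n/Ω = 185.1 / 1.5 = 123 kN.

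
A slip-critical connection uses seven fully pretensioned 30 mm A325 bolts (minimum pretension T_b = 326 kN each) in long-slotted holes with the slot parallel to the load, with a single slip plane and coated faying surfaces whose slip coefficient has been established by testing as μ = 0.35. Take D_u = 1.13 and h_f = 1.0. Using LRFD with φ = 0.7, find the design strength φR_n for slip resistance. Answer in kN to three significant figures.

632 kN

R_n = μ · D_u · h_f · T_b · n_s · n_b = 0.35 × 1.13 × 1.0 × 326 × 1 × 7 = 902.5 kN.
Design strength φR_n = 0.7 × 902.5 = 632 kN.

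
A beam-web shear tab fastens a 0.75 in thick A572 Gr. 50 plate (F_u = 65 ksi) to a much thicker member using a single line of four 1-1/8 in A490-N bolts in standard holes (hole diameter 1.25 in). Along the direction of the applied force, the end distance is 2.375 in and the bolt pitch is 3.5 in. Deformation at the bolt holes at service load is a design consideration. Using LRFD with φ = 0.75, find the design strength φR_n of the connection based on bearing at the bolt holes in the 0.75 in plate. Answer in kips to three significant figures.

Per bolt r_n = 1.2 l_c t F_u ≤ 2.4 d t F_u; upper limit = 2.4 × 1.125 × 0.75 × 65 = 131.6 kips.
Edge bolt: l_c = 2.375 − 1.25/2 = 1.75 in → 1.2 × 1.75 × 0.75 × 65 = 102.4 → r_n = 102.4 kips.
Interior bolts: l_c = 3.5 − 1.25 = 2.25 in → 1.2 × 2.25 × 0.75 × 65 = 131.6 → r_n = 131.6 kips.
R_n = 1 × 102.4 + 3 × 131.6 = 497.2 kips.
Design strength φR_n = 0.75 × 497.2 = 373 kips.

373 kips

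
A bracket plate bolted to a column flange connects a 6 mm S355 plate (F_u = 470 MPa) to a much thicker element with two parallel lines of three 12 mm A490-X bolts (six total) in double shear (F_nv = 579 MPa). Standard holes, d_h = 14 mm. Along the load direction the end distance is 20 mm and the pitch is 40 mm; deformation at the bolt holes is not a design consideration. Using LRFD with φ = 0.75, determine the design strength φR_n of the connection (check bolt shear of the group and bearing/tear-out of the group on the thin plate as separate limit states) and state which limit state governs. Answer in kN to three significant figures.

387 kN (bearing governs)

Bolt shear: A_b = π·12²/4 = 113.1 mm²; R_n = 579 × 113.1 × 6 × 2 / 1000 = 785.8 kN → 0.75 × 785.8 = 589 kN.
Bearing (1.5 l_c t F_u ≤ 3.0 d t F_u): upper limit = 3.0·12·6·470 / 1000 = 101.5 kN.
  Edge l_c = 20 − 14/2 = 13 → r_n = 54.99 kN; interior l_c = 40 − 14 = 26 → r_n = 101.5 kN.
  R_n,bearing = 2·54.99 + 4·101.5 = 516.1 kN → 0.75 × 516.1 = 387 kN.
Bearing governs: 387 kN.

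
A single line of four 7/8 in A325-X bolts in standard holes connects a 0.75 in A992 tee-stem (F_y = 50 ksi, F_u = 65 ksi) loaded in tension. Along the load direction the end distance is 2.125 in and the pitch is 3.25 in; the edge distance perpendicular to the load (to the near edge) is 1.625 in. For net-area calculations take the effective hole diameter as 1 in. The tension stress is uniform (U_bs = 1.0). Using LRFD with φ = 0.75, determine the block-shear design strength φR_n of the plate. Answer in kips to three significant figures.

Shear plane L_v = 2.125 + 3·3.25 = 11.88 in; A_gv = 11.88 × 0.75 = 8.906 in².
A_nv = (11.88 − 3.5·1) × 0.75 = 6.281 in².
A_nt = (1.625 − 0.5·1) × 0.75 = 0.8438 in².
0.6 F_u A_nv = 245 kips; 0.6 F_y A_gv = 267.2 kips → shear rupture governs the shear term.
R_n = 245 + 1.0 × 65 × 0.8438 = 299.8 kips.
Design strength φR_n = 0.75 × 299.8 = 225 kips.

225 kips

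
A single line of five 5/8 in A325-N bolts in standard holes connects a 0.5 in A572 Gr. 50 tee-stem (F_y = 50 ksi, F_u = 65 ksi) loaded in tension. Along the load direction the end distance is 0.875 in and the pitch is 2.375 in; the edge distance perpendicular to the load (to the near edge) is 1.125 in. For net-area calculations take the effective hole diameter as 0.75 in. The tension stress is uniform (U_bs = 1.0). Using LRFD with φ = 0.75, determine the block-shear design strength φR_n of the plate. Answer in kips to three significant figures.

Shear plane L_v = 0.875 + 4·2.375 = 10.38 in; A_gv = 10.38 × 0.5 = 5.188 in².
A_nv = (10.38 − 4.5·0.75) × 0.5 = 3.5 in².
A_nt = (1.125 − 0.5·0.75) × 0.5 = 0.375 in².
0.6 F_u A_nv = 136.5 kips; 0.6 F_y A_gv = 155.6 kips → shear rupture governs the shear term.
R_n = 136.5 + 1.0 × 65 × 0.375 = 160.9 kips.
Design strength φR_n = 0.75 × 160.9 = 121 kips.

121 kips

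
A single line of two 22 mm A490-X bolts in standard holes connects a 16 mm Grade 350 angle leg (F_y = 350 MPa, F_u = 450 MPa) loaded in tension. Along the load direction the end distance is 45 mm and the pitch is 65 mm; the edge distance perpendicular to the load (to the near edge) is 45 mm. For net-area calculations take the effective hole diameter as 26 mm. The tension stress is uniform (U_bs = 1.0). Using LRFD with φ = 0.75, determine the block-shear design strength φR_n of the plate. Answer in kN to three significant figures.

Shear plane L_v = 45 + 1·65 = 110 mm; A_gv = 110 × 16 = 1760 mm².
A_nv = (110 − 1.5·26) × 16 = 1136 mm².
A_nt = (45 − 0.5·26) × 16 = 512 mm².
0.6 F_u A_nv = 306.7 kN; 0.6 F_y A_gv = 369.6 kN → shear rupture governs the shear term.
R_n = 306.7 + 1.0 × 450 × 512 / 1000 = 537.1 kN.
Design strength φR_n = 0.75 × 537.1 = 403 kN.

403 kN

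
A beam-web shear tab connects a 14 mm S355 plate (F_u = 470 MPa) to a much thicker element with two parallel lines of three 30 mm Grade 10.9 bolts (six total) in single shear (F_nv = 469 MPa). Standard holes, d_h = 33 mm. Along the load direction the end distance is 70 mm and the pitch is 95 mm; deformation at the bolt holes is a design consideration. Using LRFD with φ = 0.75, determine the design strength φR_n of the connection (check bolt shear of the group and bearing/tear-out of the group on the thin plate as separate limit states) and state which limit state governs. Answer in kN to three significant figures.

1490 kN (bolt shear governs)

Bolt shear: A_b = π·30²/4 = 706.9 mm²; R_n = 469 × 706.9 × 6 × 1 / 1000 = 1989 kN → 0.75 × 1989 = 1490 kN.
Bearing (1.2 l_c t F_u ≤ 2.4 d t F_u): upper limit = 2.4·30·14·470 / 1000 = 473.8 kN.
  Edge l_c = 70 − 33/2 = 53.5 → r_n = 422.4 kN; interior l_c = 95 − 33 = 62 → r_n = 473.8 kN.
  R_n,bearing = 2·422.4 + 4·473.8 = 2740 kN → 0.75 × 2740 = 2050 kN.
Bolt shear governs: 1490 kN.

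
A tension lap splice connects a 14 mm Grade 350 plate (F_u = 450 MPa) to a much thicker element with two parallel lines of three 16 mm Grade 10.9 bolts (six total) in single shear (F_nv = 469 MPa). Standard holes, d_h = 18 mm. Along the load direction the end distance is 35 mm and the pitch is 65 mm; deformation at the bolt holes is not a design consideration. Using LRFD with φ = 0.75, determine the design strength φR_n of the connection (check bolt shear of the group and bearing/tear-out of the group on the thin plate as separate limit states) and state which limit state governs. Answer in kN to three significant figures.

424 kN (bolt shear governs)

Bolt shear: A_b = π·16²/4 = 201.1 mm²; R_n = 469 × 201.1 × 6 × 1 / 1000 = 565.8 kN → 0.75 × 565.8 = 424 kN.
Bearing (1.5 l_c t F_u ≤ 3.0 d t F_u): upper limit = 3.0·16·14·450 / 1000 = 302.4 kN.
  Edge l_c = 35 − 18/2 = 26 → r_n = 245.7 kN; interior l_c = 65 − 18 = 47 → r_n = 302.4 kN.
  R_n,bearing = 2·245.7 + 4·302.4 = 1701 kN → 0.75 × 1701 = 1280 kN.
Bolt shear governs: 424 kN.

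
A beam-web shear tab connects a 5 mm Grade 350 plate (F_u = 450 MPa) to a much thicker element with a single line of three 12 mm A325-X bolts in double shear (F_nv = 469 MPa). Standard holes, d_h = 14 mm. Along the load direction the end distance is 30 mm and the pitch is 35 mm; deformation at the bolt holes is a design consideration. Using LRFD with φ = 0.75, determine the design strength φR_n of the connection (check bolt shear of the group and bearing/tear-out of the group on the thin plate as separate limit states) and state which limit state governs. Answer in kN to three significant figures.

Bolt shear: A_b = π·12²/4 = 113.1 mm²; R_n = 469 × 113.1 × 3 × 2 / 1000 = 318.3 kN → 0.75 × 318.3 = 239 kN.
Bearing (1.2 l_c t F_u ≤ 2.4 d t F_u): upper limit = 2.4·12·5·450 / 1000 = 64.8 kN.
  Edge l_c = 30 − 14/2 = 23 → r_n = 62.1 kN; interior l_c = 35 − 14 = 21 → r_n = 56.7 kN.
  R_n,bearing = 1·62.1 + 2·56.7 = 175.5 kN → 0.75 × 175.5 = 132 kN.
Bearing governs: 132 kN.

132 kN (bearing governs)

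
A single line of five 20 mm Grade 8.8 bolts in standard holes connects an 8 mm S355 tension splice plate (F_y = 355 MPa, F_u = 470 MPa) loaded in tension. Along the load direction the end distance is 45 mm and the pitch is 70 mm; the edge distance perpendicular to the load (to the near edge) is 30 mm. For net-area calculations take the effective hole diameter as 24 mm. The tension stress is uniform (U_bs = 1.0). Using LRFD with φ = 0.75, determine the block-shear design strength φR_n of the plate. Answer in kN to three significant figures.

Shear plane L_v = 45 + 4·70 = 325 mm; A_gv = 325 × 8 = 2600 mm².
A_nv = (325 − 4.5·24) × 8 = 1736 mm².
A_nt = (30 − 0.5·24) × 8 = 144 mm².
0.6 F_u A_nv = 489.6 kN; 0.6 F_y A_gv = 553.8 kN → shear rupture governs the shear term.
R_n = 489.6 + 1.0 × 470 × 144 / 1000 = 557.2 kN.
Design strength φR_n = 0.75 × 557.2 = 418 kN.

418 kN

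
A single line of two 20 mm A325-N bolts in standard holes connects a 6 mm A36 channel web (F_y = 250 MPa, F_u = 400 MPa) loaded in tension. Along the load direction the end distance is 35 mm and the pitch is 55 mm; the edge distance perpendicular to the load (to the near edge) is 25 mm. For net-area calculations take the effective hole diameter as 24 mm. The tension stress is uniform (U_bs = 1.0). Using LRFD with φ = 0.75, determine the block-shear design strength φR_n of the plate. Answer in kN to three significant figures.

81.7 kN

Shear plane L_v = 35 + 1·55 = 90 mm; A_gv = 90 × 6 = 540 mm².
A_nv = (90 − 1.5·24) × 6 = 324 mm².
A_nt = (25 − 0.5·24) × 6 = 78 mm².
0.6 F_u A_nv = 77.76 kN; 0.6 F_y A_gv = 81 kN → shear rupture governs the shear term.
R_n = 77.76 + 1.0 × 400 × 78 / 1000 = 109 kN.
Design strength φR_n = 0.75 × 109 = 81.7 kN.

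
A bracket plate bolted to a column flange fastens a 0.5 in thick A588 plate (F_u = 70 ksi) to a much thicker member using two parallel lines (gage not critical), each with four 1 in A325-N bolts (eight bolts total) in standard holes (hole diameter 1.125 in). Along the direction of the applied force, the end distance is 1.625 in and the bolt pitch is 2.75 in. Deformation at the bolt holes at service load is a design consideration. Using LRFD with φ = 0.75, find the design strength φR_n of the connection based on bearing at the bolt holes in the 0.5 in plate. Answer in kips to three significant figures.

Per bolt r_n = 1.2 l_c t F_u ≤ 2.4 d t F_u; upper limit = 2.4 × 1 × 0.5 × 70 = 84 kips.
Edge bolt: l_c = 1.625 − 1.125/2 = 1.062 in → 1.2 × 1.062 × 0.5 × 70 = 44.62 → r_n = 44.62 kips.
Interior bolts: l_c = 2.75 − 1.125 = 1.625 in → 1.2 × 1.625 × 0.5 × 70 = 68.25 → r_n = 68.25 kips.
R_n = 2 × 44.62 + 6 × 68.25 = 498.8 kips.
Design strength φR_n = 0.75 × 498.8 = 374 kips.

374 kips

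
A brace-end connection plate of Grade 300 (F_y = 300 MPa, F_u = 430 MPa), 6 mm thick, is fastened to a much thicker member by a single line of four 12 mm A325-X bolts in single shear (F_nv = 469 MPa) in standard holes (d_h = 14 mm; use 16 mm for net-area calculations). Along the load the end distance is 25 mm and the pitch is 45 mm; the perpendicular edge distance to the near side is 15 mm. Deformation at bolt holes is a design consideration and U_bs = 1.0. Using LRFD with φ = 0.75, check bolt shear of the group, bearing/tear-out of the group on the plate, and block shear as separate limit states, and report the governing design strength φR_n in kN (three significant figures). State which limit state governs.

Bolt shear: A_b = π·12²/4 = 113.1 mm²; R_n = 469 × 113.1 × 4 × 1 / 1000 = 212.2 kN → 0.75 × 212.2 = 159 kN.
Bearing: edge l_c = 18, r_n = 55.73 kN; interior l_c = 31, r_n = 74.3 kN; R_n = 55.73 + 3·74.3 = 278.6 kN → 209 kN.
Block shear: A_gv = 960, A_nv = 624, A_nt = 42 mm²; R_n = min(0.6F_uA_nv, 0.6F_yA_gv) + U_bs·F_u·A_nt = 179.1 kN → 134 kN.
Block shear governs: 134 kN.

134 kN (block shear governs)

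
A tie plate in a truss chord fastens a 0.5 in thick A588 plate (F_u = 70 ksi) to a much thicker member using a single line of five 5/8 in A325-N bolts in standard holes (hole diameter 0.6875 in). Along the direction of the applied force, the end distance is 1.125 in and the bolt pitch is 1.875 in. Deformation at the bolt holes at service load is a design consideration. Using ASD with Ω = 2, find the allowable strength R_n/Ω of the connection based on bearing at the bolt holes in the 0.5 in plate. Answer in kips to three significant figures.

116 kips

Per bolt r_n = 1.2 l_c t F_u ≤ 2.4 d t F_u; upper limit = 2.4 × 0.625 × 0.5 × 70 = 52.5 kips.
Edge bolt: l_c = 1.125 − 0.6875/2 = 0.7812 in → 1.2 × 0.7812 × 0.5 × 70 = 32.81 → r_n = 32.81 kips.
Interior bolts: l_c = 1.875 − 0.6875 = 1.188 in → 1.2 × 1.188 × 0.5 × 70 = 49.88 → r_n = 49.88 kips.
R_n = 1 × 32.81 + 4 × 49.88 = 232.3 kips.
Allowable strength R_n/Ω = 232.3 / 2 = 116 kips.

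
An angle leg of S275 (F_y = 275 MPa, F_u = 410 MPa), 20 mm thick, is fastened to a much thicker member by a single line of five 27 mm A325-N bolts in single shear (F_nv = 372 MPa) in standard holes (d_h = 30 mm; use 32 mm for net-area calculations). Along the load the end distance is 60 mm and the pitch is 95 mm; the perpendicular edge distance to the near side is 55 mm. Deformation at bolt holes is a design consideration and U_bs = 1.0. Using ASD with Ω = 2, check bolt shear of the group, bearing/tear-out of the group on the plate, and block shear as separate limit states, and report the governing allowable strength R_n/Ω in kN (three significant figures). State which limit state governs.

Bolt shear: A_b = π·27²/4 = 572.6 mm²; R_n = 372 × 572.6 × 5 × 1 / 1000 = 1065 kN → 1065 / 2 = 532 kN.
Bearing: edge l_c = 45, r_n = 442.8 kN; interior l_c = 65, r_n = 531.4 kN; R_n = 442.8 + 4·531.4 = 2568 kN → 1280 kN.
Block shear: A_gv = 8800, A_nv = 5920, A_nt = 780 mm²; R_n = min(0.6F_uA_nv, 0.6F_yA_gv) + U_bs·F_u·A_nt = 1772 kN → 886 kN.
Bolt shear governs: 532 kN.

532 kN (bolt shear governs)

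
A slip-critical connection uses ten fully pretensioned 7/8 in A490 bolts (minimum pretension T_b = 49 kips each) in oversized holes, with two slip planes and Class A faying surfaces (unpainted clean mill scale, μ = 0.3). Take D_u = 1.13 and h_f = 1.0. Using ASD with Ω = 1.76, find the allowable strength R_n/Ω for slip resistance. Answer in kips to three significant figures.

R_n = μ · D_u · h_f · T_b · n_s · n_b = 0.3 × 1.13 × 1.0 × 49 × 2 × 10 = 332.2 kips.
Allowable strength R_n/Ω = 332.2 / 1.76 = 189 kips.

189 kips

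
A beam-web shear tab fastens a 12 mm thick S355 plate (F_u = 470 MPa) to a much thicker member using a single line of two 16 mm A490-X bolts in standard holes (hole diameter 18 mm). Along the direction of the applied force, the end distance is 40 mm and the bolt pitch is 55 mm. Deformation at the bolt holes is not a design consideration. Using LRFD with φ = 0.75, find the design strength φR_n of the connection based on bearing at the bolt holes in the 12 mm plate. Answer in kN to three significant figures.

400 kN

Per bolt r_n = 1.5 l_c t F_u ≤ 3.0 d t F_u; upper limit = 3.0 × 16 × 12 × 470 / 1000 = 270.7 kN.
Edge bolt: l_c = 40 − 18/2 = 31 mm → 1.5 × 31 × 12 × 470 / 1000 = 262.3 → r_n = 262.3 kN.
Interior bolts: l_c = 55 − 18 = 37 mm → 1.5 × 37 × 12 × 470 / 1000 = 313 → r_n = 270.7 kN.
R_n = 1 × 262.3 + 1 × 270.7 = 533 kN.
Design strength φR_n = 0.75 × 533 = 400 kN.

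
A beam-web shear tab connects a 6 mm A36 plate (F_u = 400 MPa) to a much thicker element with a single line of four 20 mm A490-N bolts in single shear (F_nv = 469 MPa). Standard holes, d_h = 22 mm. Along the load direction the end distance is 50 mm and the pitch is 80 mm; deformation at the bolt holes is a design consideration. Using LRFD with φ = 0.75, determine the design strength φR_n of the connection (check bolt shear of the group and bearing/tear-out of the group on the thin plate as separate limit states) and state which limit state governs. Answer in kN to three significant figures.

343 kN (bearing governs)

Bolt shear: A_b = π·20²/4 = 314.2 mm²; R_n = 469 × 314.2 × 4 × 1 / 1000 = 589.4 kN → 0.75 × 589.4 = 442 kN.
Bearing (1.2 l_c t F_u ≤ 2.4 d t F_u): upper limit = 2.4·20·6·400 / 1000 = 115.2 kN.
  Edge l_c = 50 − 22/2 = 39 → r_n = 112.3 kN; interior l_c = 80 − 22 = 58 → r_n = 115.2 kN.
  R_n,bearing = 1·112.3 + 3·115.2 = 457.9 kN → 0.75 × 457.9 = 343 kN.
Bearing governs: 343 kN.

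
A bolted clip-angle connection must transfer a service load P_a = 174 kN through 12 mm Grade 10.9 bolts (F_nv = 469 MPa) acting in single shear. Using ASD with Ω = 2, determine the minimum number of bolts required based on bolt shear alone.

A_b = π·12²/4 = 113.1 mm².
Per-bolt allowable strength R_n/Ω = 469 × 113.1 × 1 / 1000 / 2 = 26.52 kN.
n ≥ 174 / 26.52 = 6.561 → use 7 bolts.

7 bolts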